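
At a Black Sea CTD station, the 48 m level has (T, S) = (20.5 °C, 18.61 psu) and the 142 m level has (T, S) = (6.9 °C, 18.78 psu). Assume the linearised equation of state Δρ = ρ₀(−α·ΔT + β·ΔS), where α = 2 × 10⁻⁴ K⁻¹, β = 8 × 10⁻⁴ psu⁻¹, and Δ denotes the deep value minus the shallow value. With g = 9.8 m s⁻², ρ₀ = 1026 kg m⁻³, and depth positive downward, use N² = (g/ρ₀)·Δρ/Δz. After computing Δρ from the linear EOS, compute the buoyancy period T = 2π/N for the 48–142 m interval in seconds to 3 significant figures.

364 s

ΔT = -13.6 K, ΔS = +0.17 psu (deep − shallow).
Δρ/ρ₀ = −αΔT + βΔS = 2.72 × 10⁻³ + 1.36 × 10⁻⁴ = 2.856 × 10⁻³, so Δρ ≈ 2.930 kg m⁻³.
N² = (g/ρ₀)·Δρ/Δz = g·(Δρ/ρ₀)/Δz = 9.8 × 2.856 × 10⁻³ / 94 = 2.9775 × 10⁻⁴ s⁻².
N = √(2.9775 × 10⁻⁴) = 0.017255 rad s⁻¹ → T = 2π/N = 364.14 s ≈ 364 s.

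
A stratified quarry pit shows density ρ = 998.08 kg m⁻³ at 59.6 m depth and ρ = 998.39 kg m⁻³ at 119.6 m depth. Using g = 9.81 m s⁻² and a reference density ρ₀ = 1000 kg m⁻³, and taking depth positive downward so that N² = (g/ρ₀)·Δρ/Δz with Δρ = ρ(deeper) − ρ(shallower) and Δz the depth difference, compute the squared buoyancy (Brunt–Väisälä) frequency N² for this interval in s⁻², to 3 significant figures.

5.07 × 10⁻⁵ s⁻²

Δρ = 998.39 − 998.08 = 0.31 kg m⁻³ over Δz = 119.6 − 59.6 = 60 m.
N² = (9.81/1000) × (0.31/60) = 5.0685 × 10⁻⁵ s⁻² ≈ 5.07 × 10⁻⁵ s⁻².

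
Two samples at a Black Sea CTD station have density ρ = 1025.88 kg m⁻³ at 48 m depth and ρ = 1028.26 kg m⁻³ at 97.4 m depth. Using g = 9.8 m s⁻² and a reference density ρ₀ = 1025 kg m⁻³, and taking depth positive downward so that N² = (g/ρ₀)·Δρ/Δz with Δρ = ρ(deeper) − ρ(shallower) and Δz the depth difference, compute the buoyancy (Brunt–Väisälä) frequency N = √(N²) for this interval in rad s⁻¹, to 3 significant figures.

Δρ = 1028.26 − 1025.88 = 2.38 kg m⁻³ over Δz = 97.4 − 48 = 49.4 m.
N² = (9.8/1025) × (2.38/49.4) = 4.6063 × 10⁻⁴ s⁻².
N = √(4.6063 × 10⁻⁴) = 0.021462 rad s⁻¹ ≈ 0.0215 rad s⁻¹.

0.0215 rad s⁻¹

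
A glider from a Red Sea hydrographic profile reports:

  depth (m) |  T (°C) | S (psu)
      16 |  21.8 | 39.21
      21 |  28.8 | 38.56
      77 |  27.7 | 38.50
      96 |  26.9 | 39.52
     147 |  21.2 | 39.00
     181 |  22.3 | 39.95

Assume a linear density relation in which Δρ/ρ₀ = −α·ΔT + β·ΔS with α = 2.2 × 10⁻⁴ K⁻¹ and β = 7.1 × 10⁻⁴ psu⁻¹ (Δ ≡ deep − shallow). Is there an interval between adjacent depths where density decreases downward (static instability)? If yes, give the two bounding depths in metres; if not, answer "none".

16–21 m

Evaluate Δρ/ρ₀ = −αΔT + βΔS across each adjacent pair:
  16–21 m: −αΔT+βΔS = −(2.2 × 10⁻⁴)(+7.0)+(7.1 × 10⁻⁴)(-0.65) = -2.0 × 10⁻³ → UNSTABLE
  21–77 m: −αΔT+βΔS = −(2.2 × 10⁻⁴)(-1.1)+(7.1 × 10⁻⁴)(-0.06) = 2.0 × 10⁻⁴ → stable
  77–96 m: −αΔT+βΔS = −(2.2 × 10⁻⁴)(-0.8)+(7.1 × 10⁻⁴)(+1.02) = 9.0 × 10⁻⁴ → stable
  96–147 m: −αΔT+βΔS = −(2.2 × 10⁻⁴)(-5.7)+(7.1 × 10⁻⁴)(-0.52) = 8.8 × 10⁻⁴ → stable
  147–181 m: −αΔT+βΔS = −(2.2 × 10⁻⁴)(+1.1)+(7.1 × 10⁻⁴)(+0.95) = 4.3 × 10⁻⁴ → stable
The 16–21 m interval has Δρ < 0: lighter water underlies denser water.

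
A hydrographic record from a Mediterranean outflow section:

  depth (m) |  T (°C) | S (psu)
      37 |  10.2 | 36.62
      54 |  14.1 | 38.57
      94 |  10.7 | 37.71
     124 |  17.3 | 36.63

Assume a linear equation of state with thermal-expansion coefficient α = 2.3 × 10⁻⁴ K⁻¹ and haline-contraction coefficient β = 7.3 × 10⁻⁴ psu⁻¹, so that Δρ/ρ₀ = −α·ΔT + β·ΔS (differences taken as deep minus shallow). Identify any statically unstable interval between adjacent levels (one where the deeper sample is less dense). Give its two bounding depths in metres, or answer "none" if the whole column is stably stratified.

Evaluate Δρ/ρ₀ = −αΔT + βΔS across each adjacent pair:
  37–54 m: −αΔT+βΔS = −(2.3 × 10⁻⁴)(+3.9)+(7.3 × 10⁻⁴)(+1.95) = 5.3 × 10⁻⁴ → stable
  54–94 m: −αΔT+βΔS = −(2.3 × 10⁻⁴)(-3.4)+(7.3 × 10⁻⁴)(-0.86) = 1.5 × 10⁻⁴ → stable
  94–124 m: −αΔT+βΔS = −(2.3 × 10⁻⁴)(+6.6)+(7.3 × 10⁻⁴)(-1.08) = -2.3 × 10⁻³ → UNSTABLE
The 94–124 m interval has Δρ < 0: lighter water underlies denser water.

94–124 m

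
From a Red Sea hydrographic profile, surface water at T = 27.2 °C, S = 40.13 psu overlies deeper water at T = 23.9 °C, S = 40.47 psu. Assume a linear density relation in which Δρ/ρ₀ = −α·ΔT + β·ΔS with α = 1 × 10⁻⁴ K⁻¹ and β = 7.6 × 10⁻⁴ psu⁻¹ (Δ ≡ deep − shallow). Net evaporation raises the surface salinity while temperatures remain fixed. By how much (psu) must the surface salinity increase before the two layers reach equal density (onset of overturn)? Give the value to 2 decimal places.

Neutral buoyancy requires −α(T_deep − T_surf) + β(S_deep − S_surf′) = 0.
S_surf′ = S_deep − (α/β)·ΔT = 40.47 − (1 × 10⁻⁴/7.6 × 10⁻⁴)·(-3.3) = 40.9042 psu.
Increase required: 40.9042 − 40.13 = 0.7742 psu.

0.77 psu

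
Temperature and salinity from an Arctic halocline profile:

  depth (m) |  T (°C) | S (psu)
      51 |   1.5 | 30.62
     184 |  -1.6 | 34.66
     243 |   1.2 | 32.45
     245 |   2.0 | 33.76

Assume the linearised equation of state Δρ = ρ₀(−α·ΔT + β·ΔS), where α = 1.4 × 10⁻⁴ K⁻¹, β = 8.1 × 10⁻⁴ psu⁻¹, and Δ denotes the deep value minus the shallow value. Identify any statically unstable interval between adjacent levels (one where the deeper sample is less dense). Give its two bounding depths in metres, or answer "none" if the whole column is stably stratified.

184–243 m

Evaluate Δρ/ρ₀ = −αΔT + βΔS across each adjacent pair:
  51–184 m: −αΔT+βΔS = −(1.4 × 10⁻⁴)(-3.1)+(8.1 × 10⁻⁴)(+4.04) = 3.7 × 10⁻³ → stable
  184–243 m: −αΔT+βΔS = −(1.4 × 10⁻⁴)(+2.8)+(8.1 × 10⁻⁴)(-2.21) = -2.2 × 10⁻³ → UNSTABLE
  243–245 m: −αΔT+βΔS = −(1.4 × 10⁻⁴)(+0.8)+(8.1 × 10⁻⁴)(+1.31) = 9.5 × 10⁻⁴ → stable
The 184–243 m interval has Δρ < 0: lighter water underlies denser water.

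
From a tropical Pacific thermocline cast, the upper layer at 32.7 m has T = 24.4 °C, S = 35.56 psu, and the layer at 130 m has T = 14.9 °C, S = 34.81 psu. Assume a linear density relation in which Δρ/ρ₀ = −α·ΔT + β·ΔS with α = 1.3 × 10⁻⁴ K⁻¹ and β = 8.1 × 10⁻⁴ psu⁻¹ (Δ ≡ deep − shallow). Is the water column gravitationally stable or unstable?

ΔT = 14.9 − 24.4 = -9.5 K and ΔS = 34.81 − 35.56 = -0.75 psu (deep − shallow).
−αΔT = 1.235 × 10⁻³; βΔS = -6.075 × 10⁻⁴; sum Δρ/ρ₀ = 6.275 × 10⁻⁴.
Δρ/ρ₀ > 0, so Δρ > 0: deeper water is denser → statically stable.

stable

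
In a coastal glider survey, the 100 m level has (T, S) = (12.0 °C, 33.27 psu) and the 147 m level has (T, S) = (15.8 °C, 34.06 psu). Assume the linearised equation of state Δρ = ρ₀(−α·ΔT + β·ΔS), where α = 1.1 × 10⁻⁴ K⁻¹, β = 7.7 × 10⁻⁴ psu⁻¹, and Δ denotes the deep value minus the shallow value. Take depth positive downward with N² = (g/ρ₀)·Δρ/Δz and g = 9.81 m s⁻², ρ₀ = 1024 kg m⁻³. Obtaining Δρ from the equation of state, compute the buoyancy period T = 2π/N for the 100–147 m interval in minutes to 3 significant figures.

ΔT = +3.8 K, ΔS = +0.79 psu (deep − shallow).
Δρ/ρ₀ = −αΔT + βΔS = -4.18 × 10⁻⁴ + 6.083 × 10⁻⁴ = 1.903 × 10⁻⁴, so Δρ ≈ 0.1949 kg m⁻³.
N² = (g/ρ₀)·Δρ/Δz = g·(Δρ/ρ₀)/Δz = 9.81 × 1.903 × 10⁻⁴ / 47 = 3.9720 × 10⁻⁵ s⁻².
N = √(3.9720 × 10⁻⁵) = 6.3024 × 10⁻³ rad s⁻¹ → T = 2π/N = 996.95 s = 16.616 min ≈ 16.6 min.

16.6 min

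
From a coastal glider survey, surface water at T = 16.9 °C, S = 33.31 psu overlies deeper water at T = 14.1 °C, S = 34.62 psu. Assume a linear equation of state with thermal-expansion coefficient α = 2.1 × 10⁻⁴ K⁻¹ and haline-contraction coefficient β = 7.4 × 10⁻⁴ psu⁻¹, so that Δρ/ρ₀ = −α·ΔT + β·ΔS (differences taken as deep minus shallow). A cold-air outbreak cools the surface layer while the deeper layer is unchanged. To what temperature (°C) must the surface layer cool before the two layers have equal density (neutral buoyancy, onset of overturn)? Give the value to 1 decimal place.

Neutral buoyancy requires Δρ = 0, i.e. −α(T_deep − T_surf′) + β(S_deep − S_surf) = 0.
T_surf′ = T_deep − (β/α)·ΔS = 14.1 − (7.4 × 10⁻⁴/2.1 × 10⁻⁴)·(+1.31) = 9.484 °C.
Cooling required: 16.9 − (9.484) = 7.416 °C.

9.5 °C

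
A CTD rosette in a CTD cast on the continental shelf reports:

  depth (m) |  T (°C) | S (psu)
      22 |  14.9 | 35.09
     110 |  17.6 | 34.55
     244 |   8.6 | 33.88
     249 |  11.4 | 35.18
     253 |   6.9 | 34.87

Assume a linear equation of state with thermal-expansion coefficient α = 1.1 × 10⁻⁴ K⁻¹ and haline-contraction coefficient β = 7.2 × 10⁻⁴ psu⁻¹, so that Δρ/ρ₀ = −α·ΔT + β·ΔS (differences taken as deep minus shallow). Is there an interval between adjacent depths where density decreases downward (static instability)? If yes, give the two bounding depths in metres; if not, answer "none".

22–110 m

Evaluate Δρ/ρ₀ = −αΔT + βΔS across each adjacent pair:
  22–110 m: −αΔT+βΔS = −(1.1 × 10⁻⁴)(+2.7)+(7.2 × 10⁻⁴)(-0.54) = -6.9 × 10⁻⁴ → UNSTABLE
  110–244 m: −αΔT+βΔS = −(1.1 × 10⁻⁴)(-9.0)+(7.2 × 10⁻⁴)(-0.67) = 5.1 × 10⁻⁴ → stable
  244–249 m: −αΔT+βΔS = −(1.1 × 10⁻⁴)(+2.8)+(7.2 × 10⁻⁴)(+1.30) = 6.3 × 10⁻⁴ → stable
  249–253 m: −αΔT+βΔS = −(1.1 × 10⁻⁴)(-4.5)+(7.2 × 10⁻⁴)(-0.31) = 2.7 × 10⁻⁴ → stable
The 22–110 m interval has Δρ < 0: lighter water underlies denser water.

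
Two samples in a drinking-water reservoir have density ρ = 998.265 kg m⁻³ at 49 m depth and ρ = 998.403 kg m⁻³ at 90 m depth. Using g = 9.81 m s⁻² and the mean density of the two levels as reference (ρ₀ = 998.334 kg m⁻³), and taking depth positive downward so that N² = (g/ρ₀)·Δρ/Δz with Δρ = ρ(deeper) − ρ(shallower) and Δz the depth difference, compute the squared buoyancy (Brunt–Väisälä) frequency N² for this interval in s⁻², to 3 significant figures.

3.31 × 10⁻⁵ s⁻²

Δρ = 998.403 − 998.265 = 0.138 kg m⁻³ over Δz = 90 − 49 = 41 m.
N² = (9.81/998.334) × (0.138/41) = 3.3074 × 10⁻⁵ s⁻² ≈ 3.31 × 10⁻⁵ s⁻².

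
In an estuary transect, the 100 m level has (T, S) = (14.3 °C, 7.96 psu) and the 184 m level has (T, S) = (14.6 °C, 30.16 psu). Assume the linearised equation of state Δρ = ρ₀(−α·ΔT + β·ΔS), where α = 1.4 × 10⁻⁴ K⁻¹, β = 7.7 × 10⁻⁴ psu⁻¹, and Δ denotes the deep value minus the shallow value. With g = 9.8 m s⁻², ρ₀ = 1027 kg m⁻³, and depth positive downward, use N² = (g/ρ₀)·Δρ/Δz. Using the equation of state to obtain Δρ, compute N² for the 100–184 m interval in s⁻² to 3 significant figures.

ΔT = +0.3 K, ΔS = +22.20 psu (deep − shallow).
Δρ/ρ₀ = −αΔT + βΔS = -4.20 × 10⁻⁵ + 0.017094 = 0.017052, so Δρ ≈ 17.51 kg m⁻³.
N² = (g/ρ₀)·Δρ/Δz = g·(Δρ/ρ₀)/Δz = 9.8 × 0.017052 / 84 = 1.9894 × 10⁻³ s⁻² ≈ 1.99 × 10⁻³ s⁻².

1.99 × 10⁻³ s⁻²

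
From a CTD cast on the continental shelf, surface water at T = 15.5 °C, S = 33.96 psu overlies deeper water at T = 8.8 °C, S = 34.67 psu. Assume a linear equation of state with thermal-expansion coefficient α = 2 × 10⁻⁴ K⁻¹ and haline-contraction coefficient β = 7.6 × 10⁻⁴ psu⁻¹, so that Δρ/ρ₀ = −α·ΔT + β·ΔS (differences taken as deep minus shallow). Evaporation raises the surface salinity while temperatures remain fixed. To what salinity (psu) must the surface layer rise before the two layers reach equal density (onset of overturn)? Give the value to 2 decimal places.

36.43 psu

Neutral buoyancy requires −α(T_deep − T_surf) + β(S_deep − S_surf′) = 0.
S_surf′ = S_deep − (α/β)·ΔT = 34.67 − (2 × 10⁻⁴/7.6 × 10⁻⁴)·(-6.7) = 36.4332 psu.
Increase required: 36.4332 − 33.96 = 2.4732 psu.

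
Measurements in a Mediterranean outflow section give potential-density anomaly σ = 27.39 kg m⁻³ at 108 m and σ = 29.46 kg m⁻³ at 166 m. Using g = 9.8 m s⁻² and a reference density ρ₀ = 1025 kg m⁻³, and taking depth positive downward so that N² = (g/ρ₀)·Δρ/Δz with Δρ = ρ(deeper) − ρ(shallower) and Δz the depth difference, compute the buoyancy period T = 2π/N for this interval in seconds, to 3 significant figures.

Δρ = 1029.46 − 1027.39 = 2.07 kg m⁻³ over Δz = 166 − 108 = 58 m.
N² = (9.8/1025) × (2.07/58) = 3.4123 × 10⁻⁴ s⁻².
N = √(3.4123 × 10⁻⁴) = 0.018472 rad s⁻¹, so T = 2π/N = 340.15 s ≈ 340 s.
Since Δρ > 0 the layer is stably stratified.

340 s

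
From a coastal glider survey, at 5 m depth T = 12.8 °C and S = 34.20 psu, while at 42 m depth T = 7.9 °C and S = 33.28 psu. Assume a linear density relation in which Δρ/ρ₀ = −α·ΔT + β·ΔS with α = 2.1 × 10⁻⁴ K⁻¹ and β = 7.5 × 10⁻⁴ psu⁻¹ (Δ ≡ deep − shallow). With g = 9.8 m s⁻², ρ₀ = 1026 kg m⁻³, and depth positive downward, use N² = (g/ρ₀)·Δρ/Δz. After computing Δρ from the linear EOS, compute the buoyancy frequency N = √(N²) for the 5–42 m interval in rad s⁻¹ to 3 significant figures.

9.48 × 10⁻³ rad s⁻¹

ΔT = -4.9 K, ΔS = -0.92 psu (deep − shallow).
Δρ/ρ₀ = −αΔT + βΔS = 1.029 × 10⁻³ − 6.90 × 10⁻⁴ = 3.39 × 10⁻⁴, so Δρ ≈ 0.3478 kg m⁻³.
N² = (g/ρ₀)·Δρ/Δz = g·(Δρ/ρ₀)/Δz = 9.8 × 3.39 × 10⁻⁴ / 37 = 8.9789 × 10⁻⁵ s⁻².
N = √(8.9789 × 10⁻⁵) = 9.4757 × 10⁻³ rad s⁻¹ ≈ 9.48 × 10⁻³ rad s⁻¹.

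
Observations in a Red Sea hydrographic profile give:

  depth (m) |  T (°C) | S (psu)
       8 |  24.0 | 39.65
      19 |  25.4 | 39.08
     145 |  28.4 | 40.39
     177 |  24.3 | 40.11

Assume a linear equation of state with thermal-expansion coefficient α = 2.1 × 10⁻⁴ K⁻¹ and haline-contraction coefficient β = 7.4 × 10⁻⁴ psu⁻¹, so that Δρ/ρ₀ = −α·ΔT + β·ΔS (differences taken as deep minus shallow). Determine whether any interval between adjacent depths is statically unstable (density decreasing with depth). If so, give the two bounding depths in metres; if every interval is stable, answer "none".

8–19 m

Evaluate Δρ/ρ₀ = −αΔT + βΔS across each adjacent pair:
  8–19 m: −αΔT+βΔS = −(2.1 × 10⁻⁴)(+1.4)+(7.4 × 10⁻⁴)(-0.57) = -7.2 × 10⁻⁴ → UNSTABLE
  19–145 m: −αΔT+βΔS = −(2.1 × 10⁻⁴)(+3.0)+(7.4 × 10⁻⁴)(+1.31) = 3.4 × 10⁻⁴ → stable
  145–177 m: −αΔT+βΔS = −(2.1 × 10⁻⁴)(-4.1)+(7.4 × 10⁻⁴)(-0.28) = 6.5 × 10⁻⁴ → stable
The 8–19 m interval has Δρ < 0: lighter water underlies denser water.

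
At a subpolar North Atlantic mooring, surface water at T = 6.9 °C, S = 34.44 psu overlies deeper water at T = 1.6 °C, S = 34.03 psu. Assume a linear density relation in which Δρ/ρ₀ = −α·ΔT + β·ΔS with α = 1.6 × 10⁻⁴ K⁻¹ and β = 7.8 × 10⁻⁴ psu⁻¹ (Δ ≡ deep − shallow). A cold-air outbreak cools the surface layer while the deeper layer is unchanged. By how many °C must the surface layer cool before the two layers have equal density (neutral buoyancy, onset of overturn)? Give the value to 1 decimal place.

3.3 °C

Neutral buoyancy requires Δρ = 0, i.e. −α(T_deep − T_surf′) + β(S_deep − S_surf) = 0.
T_surf′ = T_deep − (β/α)·ΔS = 1.6 − (7.8 × 10⁻⁴/1.6 × 10⁻⁴)·(-0.41) = 3.599 °C.
Cooling required: 6.9 − (3.599) = 3.301 °C.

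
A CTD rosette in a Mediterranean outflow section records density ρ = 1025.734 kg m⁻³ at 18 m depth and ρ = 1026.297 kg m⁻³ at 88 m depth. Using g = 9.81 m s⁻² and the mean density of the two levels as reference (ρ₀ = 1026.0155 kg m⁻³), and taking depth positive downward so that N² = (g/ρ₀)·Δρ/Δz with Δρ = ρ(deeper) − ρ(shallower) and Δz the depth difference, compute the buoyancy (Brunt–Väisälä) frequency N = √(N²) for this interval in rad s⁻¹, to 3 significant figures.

8.77 × 10⁻³ rad s⁻¹

Δρ = 1026.297 − 1025.734 = 0.563 kg m⁻³ over Δz = 88 − 18 = 70 m.
N² = (9.81/1026.0155) × (0.563/70) = 7.6900 × 10⁻⁵ s⁻².
N = √(7.6900 × 10⁻⁵) = 8.7693 × 10⁻³ rad s⁻¹ ≈ 8.77 × 10⁻³ rad s⁻¹.
N² > 0, so the interval is statically stable.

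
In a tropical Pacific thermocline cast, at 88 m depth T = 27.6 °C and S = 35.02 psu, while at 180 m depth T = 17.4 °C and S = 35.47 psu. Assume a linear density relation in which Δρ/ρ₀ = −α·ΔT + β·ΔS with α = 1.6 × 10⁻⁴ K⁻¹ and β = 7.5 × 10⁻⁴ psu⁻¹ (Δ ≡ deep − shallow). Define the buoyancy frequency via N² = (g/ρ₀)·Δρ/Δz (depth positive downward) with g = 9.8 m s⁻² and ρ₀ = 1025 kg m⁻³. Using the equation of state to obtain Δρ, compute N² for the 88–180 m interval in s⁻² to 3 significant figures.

ΔT = -10.2 K, ΔS = +0.45 psu (deep − shallow).
Δρ/ρ₀ = −αΔT + βΔS = 1.632 × 10⁻³ + 3.375 × 10⁻⁴ = 1.9695 × 10⁻³, so Δρ ≈ 2.019 kg m⁻³.
N² = (g/ρ₀)·Δρ/Δz = g·(Δρ/ρ₀)/Δz = 9.8 × 1.9695 × 10⁻³ / 92 = 2.0979 × 10⁻⁴ s⁻² ≈ 2.10 × 10⁻⁴ s⁻².

2.10 × 10⁻⁴ s⁻²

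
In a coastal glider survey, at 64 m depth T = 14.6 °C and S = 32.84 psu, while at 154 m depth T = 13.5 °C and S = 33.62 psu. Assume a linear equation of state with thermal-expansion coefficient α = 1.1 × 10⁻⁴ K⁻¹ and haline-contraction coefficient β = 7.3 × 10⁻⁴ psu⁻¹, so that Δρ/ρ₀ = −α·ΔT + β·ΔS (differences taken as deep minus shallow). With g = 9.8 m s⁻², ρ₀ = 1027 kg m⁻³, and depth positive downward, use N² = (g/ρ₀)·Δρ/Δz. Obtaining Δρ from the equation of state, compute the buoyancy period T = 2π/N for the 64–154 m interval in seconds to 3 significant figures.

ΔT = -1.1 K, ΔS = +0.78 psu (deep − shallow).
Δρ/ρ₀ = −αΔT + βΔS = 1.21 × 10⁻⁴ + 5.694 × 10⁻⁴ = 6.904 × 10⁻⁴, so Δρ ≈ 0.7090 kg m⁻³.
N² = (g/ρ₀)·Δρ/Δz = g·(Δρ/ρ₀)/Δz = 9.8 × 6.904 × 10⁻⁴ / 90 = 7.5177 × 10⁻⁵ s⁻².
N = √(7.5177 × 10⁻⁵) = 8.6705 × 10⁻³ rad s⁻¹ → T = 2π/N = 724.66 s ≈ 725 s.

725 s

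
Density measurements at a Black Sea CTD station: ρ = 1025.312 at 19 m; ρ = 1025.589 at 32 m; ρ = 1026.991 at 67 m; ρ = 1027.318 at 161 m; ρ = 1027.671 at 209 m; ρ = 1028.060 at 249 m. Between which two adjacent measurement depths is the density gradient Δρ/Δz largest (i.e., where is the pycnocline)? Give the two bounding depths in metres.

32–67 m

Compute the density gradient over each adjacent pair:
  19–32 m: Δρ/Δz = 0.277/13 = 0.021 kg m⁻⁴
  32–67 m: Δρ/Δz = 1.402/35 = 0.040 kg m⁻⁴
  67–161 m: Δρ/Δz = 0.327/94 = 3.5 × 10⁻³ kg m⁻⁴
  161–209 m: Δρ/Δz = 0.353/48 = 7.4 × 10⁻³ kg m⁻⁴
  209–249 m: Δρ/Δz = 0.389/40 = 9.7 × 10⁻³ kg m⁻⁴
The largest gradient is in the 32–67 m interval — the pycnocline.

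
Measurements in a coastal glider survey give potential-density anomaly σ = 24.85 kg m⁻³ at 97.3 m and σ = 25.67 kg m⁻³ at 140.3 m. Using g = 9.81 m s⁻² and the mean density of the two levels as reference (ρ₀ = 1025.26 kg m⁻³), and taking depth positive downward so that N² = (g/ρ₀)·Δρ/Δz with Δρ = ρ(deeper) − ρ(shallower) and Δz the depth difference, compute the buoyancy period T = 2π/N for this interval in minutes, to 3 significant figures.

7.75 min

Δρ = 1025.67 − 1024.85 = 0.82 kg m⁻³ over Δz = 140.3 − 97.3 = 43 m.
N² = (9.81/1025.26) × (0.82/43) = 1.8247 × 10⁻⁴ s⁻².
N = √(1.8247 × 10⁻⁴) = 0.013508 rad s⁻¹, so T = 2π/N = 465.15 s = 7.7525 min ≈ 7.75 min.
A positive N² confirms static stability across the interval.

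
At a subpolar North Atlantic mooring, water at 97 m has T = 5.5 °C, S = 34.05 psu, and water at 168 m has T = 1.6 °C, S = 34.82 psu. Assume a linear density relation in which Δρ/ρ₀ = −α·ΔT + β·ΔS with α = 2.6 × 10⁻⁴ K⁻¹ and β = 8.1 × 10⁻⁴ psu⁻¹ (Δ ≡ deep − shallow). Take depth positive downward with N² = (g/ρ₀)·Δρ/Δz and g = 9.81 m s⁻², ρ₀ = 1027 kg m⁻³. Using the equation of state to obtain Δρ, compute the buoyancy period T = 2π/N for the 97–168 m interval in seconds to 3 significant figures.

ΔT = -3.9 K, ΔS = +0.77 psu (deep − shallow).
Δρ/ρ₀ = −αΔT + βΔS = 1.014 × 10⁻³ + 6.237 × 10⁻⁴ = 1.6377 × 10⁻³, so Δρ ≈ 1.682 kg m⁻³.
N² = (g/ρ₀)·Δρ/Δz = g·(Δρ/ρ₀)/Δz = 9.81 × 1.6377 × 10⁻³ / 71 = 2.2628 × 10⁻⁴ s⁻².
N = √(2.2628 × 10⁻⁴) = 0.015043 rad s⁻¹ → T = 2π/N = 417.68 s ≈ 418 s.

418 s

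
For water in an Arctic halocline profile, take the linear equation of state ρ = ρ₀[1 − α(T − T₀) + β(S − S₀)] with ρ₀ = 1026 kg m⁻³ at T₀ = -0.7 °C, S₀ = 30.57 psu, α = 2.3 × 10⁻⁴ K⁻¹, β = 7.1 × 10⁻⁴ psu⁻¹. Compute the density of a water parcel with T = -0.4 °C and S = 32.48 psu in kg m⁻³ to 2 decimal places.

1027.32 kg m⁻³

T − T₀ = +0.3 K, S − S₀ = +1.91 psu.
Bracket = 1 − α·(+0.3) + β·(+1.91) = 1 + (1.2871 × 10⁻³) = 1.0012871.
ρ = 1026 × 1.0012871 = 1027.32 kg m⁻³.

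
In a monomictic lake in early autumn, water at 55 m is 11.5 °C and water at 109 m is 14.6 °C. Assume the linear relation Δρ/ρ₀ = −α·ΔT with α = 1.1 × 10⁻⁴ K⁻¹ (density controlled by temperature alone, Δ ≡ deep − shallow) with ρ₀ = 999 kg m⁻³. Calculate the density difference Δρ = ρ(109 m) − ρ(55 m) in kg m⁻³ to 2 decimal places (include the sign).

ΔT = +3.1 K, Δρ/ρ₀ = −αΔT = -3.41 × 10⁻⁴.
Δρ = 999 × (-3.41 × 10⁻⁴) = -0.34 kg m⁻³.
Negative Δρ: lighter below, statically unstable.

-0.34 kg m⁻³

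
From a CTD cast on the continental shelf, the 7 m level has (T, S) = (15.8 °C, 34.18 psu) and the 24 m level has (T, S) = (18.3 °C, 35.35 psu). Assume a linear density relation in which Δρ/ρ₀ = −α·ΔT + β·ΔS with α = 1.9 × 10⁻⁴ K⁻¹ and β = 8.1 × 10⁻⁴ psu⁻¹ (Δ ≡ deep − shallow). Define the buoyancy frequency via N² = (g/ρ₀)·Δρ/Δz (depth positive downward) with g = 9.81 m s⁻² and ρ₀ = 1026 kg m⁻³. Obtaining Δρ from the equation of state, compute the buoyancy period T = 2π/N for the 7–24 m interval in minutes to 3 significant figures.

6.34 min

ΔT = +2.5 K, ΔS = +1.17 psu (deep − shallow).
Δρ/ρ₀ = −αΔT + βΔS = -4.75 × 10⁻⁴ + 9.477 × 10⁻⁴ = 4.727 × 10⁻⁴, so Δρ ≈ 0.4850 kg m⁻³.
N² = (g/ρ₀)·Δρ/Δz = g·(Δρ/ρ₀)/Δz = 9.81 × 4.727 × 10⁻⁴ / 17 = 2.7278 × 10⁻⁴ s⁻².
N = √(2.7278 × 10⁻⁴) = 0.016516 rad s⁻¹ → T = 2π/N = 380.43 s = 6.3405 min ≈ 6.34 min.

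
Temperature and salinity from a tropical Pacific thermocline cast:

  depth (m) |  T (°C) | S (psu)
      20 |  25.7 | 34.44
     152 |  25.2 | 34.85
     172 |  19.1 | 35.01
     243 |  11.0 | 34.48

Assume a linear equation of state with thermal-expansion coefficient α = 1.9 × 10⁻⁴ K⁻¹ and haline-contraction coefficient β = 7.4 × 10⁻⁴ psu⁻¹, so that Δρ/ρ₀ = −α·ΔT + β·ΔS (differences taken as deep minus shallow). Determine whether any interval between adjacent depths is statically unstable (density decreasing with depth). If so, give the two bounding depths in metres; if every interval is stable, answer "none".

Evaluate Δρ/ρ₀ = −αΔT + βΔS across each adjacent pair:
  20–152 m: −αΔT+βΔS = −(1.9 × 10⁻⁴)(-0.5)+(7.4 × 10⁻⁴)(+0.41) = 4.0 × 10⁻⁴ → stable
  152–172 m: −αΔT+βΔS = −(1.9 × 10⁻⁴)(-6.1)+(7.4 × 10⁻⁴)(+0.16) = 1.3 × 10⁻³ → stable
  172–243 m: −αΔT+βΔS = −(1.9 × 10⁻⁴)(-8.1)+(7.4 × 10⁻⁴)(-0.53) = 1.1 × 10⁻³ → stable
Every interval has Δρ > 0: the column is stably stratified throughout.

none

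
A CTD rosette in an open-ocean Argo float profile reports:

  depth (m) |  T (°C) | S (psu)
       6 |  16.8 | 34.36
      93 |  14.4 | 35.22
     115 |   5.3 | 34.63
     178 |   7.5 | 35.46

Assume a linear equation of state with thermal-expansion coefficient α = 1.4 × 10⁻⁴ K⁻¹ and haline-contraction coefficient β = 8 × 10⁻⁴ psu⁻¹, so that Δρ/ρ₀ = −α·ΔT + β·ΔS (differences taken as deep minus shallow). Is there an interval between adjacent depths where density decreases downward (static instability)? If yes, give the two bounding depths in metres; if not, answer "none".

Evaluate Δρ/ρ₀ = −αΔT + βΔS across each adjacent pair:
  6–93 m: −αΔT+βΔS = −(1.4 × 10⁻⁴)(-2.4)+(8 × 10⁻⁴)(+0.86) = 1.0 × 10⁻³ → stable
  93–115 m: −αΔT+βΔS = −(1.4 × 10⁻⁴)(-9.1)+(8 × 10⁻⁴)(-0.59) = 8.0 × 10⁻⁴ → stable
  115–178 m: −αΔT+βΔS = −(1.4 × 10⁻⁴)(+2.2)+(8 × 10⁻⁴)(+0.83) = 3.6 × 10⁻⁴ → stable
Every interval has Δρ > 0: the column is stably stratified throughout.

none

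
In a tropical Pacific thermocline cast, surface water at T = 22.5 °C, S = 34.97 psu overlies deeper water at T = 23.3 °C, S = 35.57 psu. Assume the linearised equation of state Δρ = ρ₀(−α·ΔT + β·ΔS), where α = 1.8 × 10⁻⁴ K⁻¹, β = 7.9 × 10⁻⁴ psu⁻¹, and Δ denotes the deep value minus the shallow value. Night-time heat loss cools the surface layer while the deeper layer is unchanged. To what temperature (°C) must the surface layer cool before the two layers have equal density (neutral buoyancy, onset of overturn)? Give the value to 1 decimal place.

Neutral buoyancy requires Δρ = 0, i.e. −α(T_deep − T_surf′) + β(S_deep − S_surf) = 0.
T_surf′ = T_deep − (β/α)·ΔS = 23.3 − (7.9 × 10⁻⁴/1.8 × 10⁻⁴)·(+0.60) = 20.667 °C.
Cooling required: 22.5 − (20.667) = 1.833 °C.

20.7 °C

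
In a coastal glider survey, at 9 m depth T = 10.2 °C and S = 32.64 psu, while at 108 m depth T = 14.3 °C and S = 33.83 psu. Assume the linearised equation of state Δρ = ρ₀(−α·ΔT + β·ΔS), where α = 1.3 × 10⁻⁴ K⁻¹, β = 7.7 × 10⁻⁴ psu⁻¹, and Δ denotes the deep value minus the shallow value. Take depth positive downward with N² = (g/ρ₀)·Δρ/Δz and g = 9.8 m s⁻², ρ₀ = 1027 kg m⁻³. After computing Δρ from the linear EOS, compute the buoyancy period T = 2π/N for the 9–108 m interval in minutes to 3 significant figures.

ΔT = +4.1 K, ΔS = +1.19 psu (deep − shallow).
Δρ/ρ₀ = −αΔT + βΔS = -5.33 × 10⁻⁴ + 9.163 × 10⁻⁴ = 3.833 × 10⁻⁴, so Δρ ≈ 0.3936 kg m⁻³.
N² = (g/ρ₀)·Δρ/Δz = g·(Δρ/ρ₀)/Δz = 9.8 × 3.833 × 10⁻⁴ / 99 = 3.7943 × 10⁻⁵ s⁻².
N = √(3.7943 × 10⁻⁵) = 6.1598 × 10⁻³ rad s⁻¹ → T = 2π/N = 1.0200 × 10³ s = 17.000 min ≈ 17.0 min.

17.0 min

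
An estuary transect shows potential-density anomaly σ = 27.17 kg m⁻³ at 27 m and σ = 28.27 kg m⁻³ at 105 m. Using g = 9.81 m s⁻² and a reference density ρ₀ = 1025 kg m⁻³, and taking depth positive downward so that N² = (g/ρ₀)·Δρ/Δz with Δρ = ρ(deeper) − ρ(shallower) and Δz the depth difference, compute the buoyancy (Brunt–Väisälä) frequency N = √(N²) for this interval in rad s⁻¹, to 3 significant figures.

Δρ = 1028.27 − 1027.17 = 1.10 kg m⁻³ over Δz = 105 − 27 = 78 m.
N² = (9.81/1025) × (1.10/78) = 1.3497 × 10⁻⁴ s⁻².
N = √(1.3497 × 10⁻⁴) = 0.011618 rad s⁻¹ ≈ 0.0116 rad s⁻¹.

0.0116 rad s⁻¹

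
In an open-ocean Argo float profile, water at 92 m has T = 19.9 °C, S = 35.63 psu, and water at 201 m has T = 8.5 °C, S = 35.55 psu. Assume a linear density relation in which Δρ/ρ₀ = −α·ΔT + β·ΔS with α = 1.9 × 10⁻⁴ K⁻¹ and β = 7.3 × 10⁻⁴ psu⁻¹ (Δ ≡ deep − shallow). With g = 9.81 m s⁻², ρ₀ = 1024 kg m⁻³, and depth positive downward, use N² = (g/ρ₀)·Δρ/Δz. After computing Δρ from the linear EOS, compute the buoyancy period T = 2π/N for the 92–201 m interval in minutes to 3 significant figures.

ΔT = -11.4 K, ΔS = -0.08 psu (deep − shallow).
Δρ/ρ₀ = −αΔT + βΔS = 2.166 × 10⁻³ − 5.84 × 10⁻⁵ = 2.1076 × 10⁻³, so Δρ ≈ 2.158 kg m⁻³.
N² = (g/ρ₀)·Δρ/Δz = g·(Δρ/ρ₀)/Δz = 9.81 × 2.1076 × 10⁻³ / 109 = 1.8968 × 10⁻⁴ s⁻².
N = √(1.8968 × 10⁻⁴) = 0.013772 rad s⁻¹ → T = 2π/N = 456.23 s = 7.6038 min ≈ 7.60 min.

7.60 min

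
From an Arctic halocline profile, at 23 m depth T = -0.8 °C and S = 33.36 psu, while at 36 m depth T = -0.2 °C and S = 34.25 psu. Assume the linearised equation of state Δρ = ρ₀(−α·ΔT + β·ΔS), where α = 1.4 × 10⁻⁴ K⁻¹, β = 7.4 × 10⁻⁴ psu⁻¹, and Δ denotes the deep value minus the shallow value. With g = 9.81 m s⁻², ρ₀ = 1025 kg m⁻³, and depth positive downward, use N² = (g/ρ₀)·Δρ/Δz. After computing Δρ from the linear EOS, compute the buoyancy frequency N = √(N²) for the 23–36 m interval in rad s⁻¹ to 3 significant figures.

0.0208 rad s⁻¹

ΔT = +0.6 K, ΔS = +0.89 psu (deep − shallow).
Δρ/ρ₀ = −αΔT + βΔS = -8.40 × 10⁻⁵ + 6.586 × 10⁻⁴ = 5.746 × 10⁻⁴, so Δρ ≈ 0.5890 kg m⁻³.
N² = (g/ρ₀)·Δρ/Δz = g·(Δρ/ρ₀)/Δz = 9.81 × 5.746 × 10⁻⁴ / 13 = 4.3360 × 10⁻⁴ s⁻².
N = √(4.3360 × 10⁻⁴) = 0.020823 rad s⁻¹ ≈ 0.0208 rad s⁻¹.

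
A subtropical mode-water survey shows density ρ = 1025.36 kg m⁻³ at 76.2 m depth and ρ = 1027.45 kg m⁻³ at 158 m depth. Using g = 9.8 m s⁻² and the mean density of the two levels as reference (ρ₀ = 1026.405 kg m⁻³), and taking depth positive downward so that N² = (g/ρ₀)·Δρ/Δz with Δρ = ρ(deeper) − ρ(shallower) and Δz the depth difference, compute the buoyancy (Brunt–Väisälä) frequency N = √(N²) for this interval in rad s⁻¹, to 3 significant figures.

Δρ = 1027.45 − 1025.36 = 2.09 kg m⁻³ over Δz = 158 − 76.2 = 81.8 m.
N² = (9.8/1026.405) × (2.09/81.8) = 2.4395 × 10⁻⁴ s⁻².
N = √(2.4395 × 10⁻⁴) = 0.015619 rad s⁻¹ ≈ 0.0156 rad s⁻¹.
Since Δρ > 0 the layer is stably stratified.

0.0156 rad s⁻¹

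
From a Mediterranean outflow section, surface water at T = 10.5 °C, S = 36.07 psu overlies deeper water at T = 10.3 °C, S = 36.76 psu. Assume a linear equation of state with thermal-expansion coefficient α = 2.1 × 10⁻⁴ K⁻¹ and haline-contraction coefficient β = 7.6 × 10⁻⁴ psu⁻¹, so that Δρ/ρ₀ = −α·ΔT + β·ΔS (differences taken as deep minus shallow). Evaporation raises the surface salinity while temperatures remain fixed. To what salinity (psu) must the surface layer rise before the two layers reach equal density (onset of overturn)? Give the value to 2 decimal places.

36.82 psu

Neutral buoyancy requires −α(T_deep − T_surf) + β(S_deep − S_surf′) = 0.
S_surf′ = S_deep − (α/β)·ΔT = 36.76 − (2.1 × 10⁻⁴/7.6 × 10⁻⁴)·(-0.2) = 36.8153 psu.
Increase required: 36.8153 − 36.07 = 0.7453 psu.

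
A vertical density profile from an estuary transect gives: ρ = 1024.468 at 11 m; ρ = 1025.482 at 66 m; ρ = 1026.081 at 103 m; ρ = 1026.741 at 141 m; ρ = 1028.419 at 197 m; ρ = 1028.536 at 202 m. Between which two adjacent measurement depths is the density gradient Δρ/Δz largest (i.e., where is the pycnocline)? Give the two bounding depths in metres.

Compute the density gradient over each adjacent pair:
  11–66 m: Δρ/Δz = 1.014/55 = 0.018 kg m⁻⁴
  66–103 m: Δρ/Δz = 0.599/37 = 0.016 kg m⁻⁴
  103–141 m: Δρ/Δz = 0.660/38 = 0.017 kg m⁻⁴
  141–197 m: Δρ/Δz = 1.678/56 = 0.030 kg m⁻⁴
  197–202 m: Δρ/Δz = 0.117/5 = 0.023 kg m⁻⁴
The largest gradient is in the 141–197 m interval — the pycnocline.

141–197 m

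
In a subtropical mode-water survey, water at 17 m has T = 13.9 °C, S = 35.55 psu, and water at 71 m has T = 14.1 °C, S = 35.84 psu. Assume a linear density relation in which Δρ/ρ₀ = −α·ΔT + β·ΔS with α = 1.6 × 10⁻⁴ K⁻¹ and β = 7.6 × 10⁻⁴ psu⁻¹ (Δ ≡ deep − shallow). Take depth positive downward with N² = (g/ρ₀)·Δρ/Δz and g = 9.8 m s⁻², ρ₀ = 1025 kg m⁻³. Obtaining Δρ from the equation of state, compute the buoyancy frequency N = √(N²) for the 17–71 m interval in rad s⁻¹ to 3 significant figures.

5.85 × 10⁻³ rad s⁻¹

ΔT = +0.2 K, ΔS = +0.29 psu (deep − shallow).
Δρ/ρ₀ = −αΔT + βΔS = -3.20 × 10⁻⁵ + 2.204 × 10⁻⁴ = 1.884 × 10⁻⁴, so Δρ ≈ 0.1931 kg m⁻³.
N² = (g/ρ₀)·Δρ/Δz = g·(Δρ/ρ₀)/Δz = 9.8 × 1.884 × 10⁻⁴ / 54 = 3.4191 × 10⁻⁵ s⁻².
N = √(3.4191 × 10⁻⁵) = 5.8473 × 10⁻³ rad s⁻¹ ≈ 5.85 × 10⁻³ rad s⁻¹.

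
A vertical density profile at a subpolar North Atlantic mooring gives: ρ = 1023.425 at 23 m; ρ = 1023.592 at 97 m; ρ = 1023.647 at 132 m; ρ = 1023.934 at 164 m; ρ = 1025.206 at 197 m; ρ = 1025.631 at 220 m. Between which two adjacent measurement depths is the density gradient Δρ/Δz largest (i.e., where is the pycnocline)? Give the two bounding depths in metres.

164–197 m

Compute the density gradient over each adjacent pair:
  23–97 m: Δρ/Δz = 0.167/74 = 2.3 × 10⁻³ kg m⁻⁴
  97–132 m: Δρ/Δz = 0.055/35 = 1.6 × 10⁻³ kg m⁻⁴
  132–164 m: Δρ/Δz = 0.287/32 = 9.0 × 10⁻³ kg m⁻⁴
  164–197 m: Δρ/Δz = 1.272/33 = 0.039 kg m⁻⁴
  197–220 m: Δρ/Δz = 0.425/23 = 0.018 kg m⁻⁴
The largest gradient is in the 164–197 m interval — the pycnocline.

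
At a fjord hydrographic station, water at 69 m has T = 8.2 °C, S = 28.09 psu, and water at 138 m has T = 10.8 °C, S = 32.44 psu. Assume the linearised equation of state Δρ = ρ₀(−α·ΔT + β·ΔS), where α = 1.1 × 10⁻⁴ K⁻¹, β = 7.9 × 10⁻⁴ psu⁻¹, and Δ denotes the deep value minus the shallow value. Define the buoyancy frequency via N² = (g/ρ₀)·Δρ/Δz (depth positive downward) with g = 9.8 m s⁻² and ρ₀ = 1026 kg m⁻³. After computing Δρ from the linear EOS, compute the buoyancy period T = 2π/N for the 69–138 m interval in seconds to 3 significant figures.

297 s

ΔT = +2.6 K, ΔS = +4.35 psu (deep − shallow).
Δρ/ρ₀ = −αΔT + βΔS = -2.86 × 10⁻⁴ + 3.4365 × 10⁻³ = 3.1505 × 10⁻³, so Δρ ≈ 3.232 kg m⁻³.
N² = (g/ρ₀)·Δρ/Δz = g·(Δρ/ρ₀)/Δz = 9.8 × 3.1505 × 10⁻³ / 69 = 4.4746 × 10⁻⁴ s⁻².
N = √(4.4746 × 10⁻⁴) = 0.021153 rad s⁻¹ → T = 2π/N = 297.04 s ≈ 297 s.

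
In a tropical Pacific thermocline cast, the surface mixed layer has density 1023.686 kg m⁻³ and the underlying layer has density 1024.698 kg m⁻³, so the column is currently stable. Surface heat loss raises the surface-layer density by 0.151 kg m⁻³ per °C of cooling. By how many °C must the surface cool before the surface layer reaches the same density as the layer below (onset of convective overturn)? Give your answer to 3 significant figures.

Density deficit of the surface layer: 1024.698 − 1023.686 = 1.012 kg m⁻³.
Required change = 1.012 / 0.151 = 6.70 °C.

6.70 °C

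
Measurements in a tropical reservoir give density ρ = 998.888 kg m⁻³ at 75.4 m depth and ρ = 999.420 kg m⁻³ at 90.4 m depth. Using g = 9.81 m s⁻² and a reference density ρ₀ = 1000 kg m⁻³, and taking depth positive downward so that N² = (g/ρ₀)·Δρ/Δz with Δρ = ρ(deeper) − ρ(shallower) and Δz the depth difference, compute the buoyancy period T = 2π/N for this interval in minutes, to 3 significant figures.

Δρ = 999.420 − 998.888 = 0.532 kg m⁻³ over Δz = 90.4 − 75.4 = 15 m.
N² = (9.81/1000) × (0.532/15) = 3.4793 × 10⁻⁴ s⁻².
N = √(3.4793 × 10⁻⁴) = 0.018653 rad s⁻¹, so T = 2π/N = 336.85 s = 5.6142 min ≈ 5.61 min.

5.61 min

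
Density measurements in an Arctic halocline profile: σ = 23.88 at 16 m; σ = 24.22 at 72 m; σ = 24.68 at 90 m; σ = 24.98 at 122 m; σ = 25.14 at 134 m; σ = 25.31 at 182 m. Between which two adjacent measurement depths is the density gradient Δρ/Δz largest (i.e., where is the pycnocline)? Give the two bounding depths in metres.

72–90 m

Compute the density gradient over each adjacent pair:
  16–72 m: Δρ/Δz = 0.34/56 = 6.1 × 10⁻³ kg m⁻⁴
  72–90 m: Δρ/Δz = 0.46/18 = 0.026 kg m⁻⁴
  90–122 m: Δρ/Δz = 0.30/32 = 9.4 × 10⁻³ kg m⁻⁴
  122–134 m: Δρ/Δz = 0.16/12 = 0.013 kg m⁻⁴
  134–182 m: Δρ/Δz = 0.17/48 = 3.5 × 10⁻³ kg m⁻⁴
The largest gradient is in the 72–90 m interval — the pycnocline.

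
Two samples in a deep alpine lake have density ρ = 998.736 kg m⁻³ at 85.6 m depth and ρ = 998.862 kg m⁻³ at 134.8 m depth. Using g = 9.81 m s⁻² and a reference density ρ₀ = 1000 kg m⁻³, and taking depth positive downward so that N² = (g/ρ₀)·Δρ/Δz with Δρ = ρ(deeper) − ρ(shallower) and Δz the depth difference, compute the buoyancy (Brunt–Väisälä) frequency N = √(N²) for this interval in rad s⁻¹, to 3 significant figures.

5.01 × 10⁻³ rad s⁻¹

Δρ = 998.862 − 998.736 = 0.126 kg m⁻³ over Δz = 134.8 − 85.6 = 49.2 m.
N² = (9.81/1000) × (0.126/49.2) = 2.5123 × 10⁻⁵ s⁻².
N = √(2.5123 × 10⁻⁵) = 5.0123 × 10⁻³ rad s⁻¹ ≈ 5.01 × 10⁻³ rad s⁻¹.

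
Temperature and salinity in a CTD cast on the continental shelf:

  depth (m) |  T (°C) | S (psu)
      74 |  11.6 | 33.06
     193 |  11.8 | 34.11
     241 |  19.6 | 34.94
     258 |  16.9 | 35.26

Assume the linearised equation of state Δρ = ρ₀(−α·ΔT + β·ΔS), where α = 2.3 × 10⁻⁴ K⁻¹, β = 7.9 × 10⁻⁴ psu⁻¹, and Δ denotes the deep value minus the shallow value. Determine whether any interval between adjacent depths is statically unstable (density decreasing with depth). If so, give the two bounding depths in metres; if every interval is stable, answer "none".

193–241 m

Evaluate Δρ/ρ₀ = −αΔT + βΔS across each adjacent pair:
  74–193 m: −αΔT+βΔS = −(2.3 × 10⁻⁴)(+0.2)+(7.9 × 10⁻⁴)(+1.05) = 7.8 × 10⁻⁴ → stable
  193–241 m: −αΔT+βΔS = −(2.3 × 10⁻⁴)(+7.8)+(7.9 × 10⁻⁴)(+0.83) = -1.1 × 10⁻³ → UNSTABLE
  241–258 m: −αΔT+βΔS = −(2.3 × 10⁻⁴)(-2.7)+(7.9 × 10⁻⁴)(+0.32) = 8.7 × 10⁻⁴ → stable
The 193–241 m interval has Δρ < 0: lighter water underlies denser water.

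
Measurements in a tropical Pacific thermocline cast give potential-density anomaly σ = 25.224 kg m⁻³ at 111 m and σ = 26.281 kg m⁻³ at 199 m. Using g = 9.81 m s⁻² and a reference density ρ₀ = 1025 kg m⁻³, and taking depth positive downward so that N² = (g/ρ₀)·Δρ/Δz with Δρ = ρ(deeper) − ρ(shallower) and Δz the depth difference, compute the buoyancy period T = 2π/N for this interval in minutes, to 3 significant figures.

Δρ = 1026.281 − 1025.224 = 1.057 kg m⁻³ over Δz = 199 − 111 = 88 m.
N² = (9.81/1025) × (1.057/88) = 1.1496 × 10⁻⁴ s⁻².
N = √(1.1496 × 10⁻⁴) = 0.010722 rad s⁻¹, so T = 2π/N = 586.01 s = 9.7668 min ≈ 9.77 min.

9.77 min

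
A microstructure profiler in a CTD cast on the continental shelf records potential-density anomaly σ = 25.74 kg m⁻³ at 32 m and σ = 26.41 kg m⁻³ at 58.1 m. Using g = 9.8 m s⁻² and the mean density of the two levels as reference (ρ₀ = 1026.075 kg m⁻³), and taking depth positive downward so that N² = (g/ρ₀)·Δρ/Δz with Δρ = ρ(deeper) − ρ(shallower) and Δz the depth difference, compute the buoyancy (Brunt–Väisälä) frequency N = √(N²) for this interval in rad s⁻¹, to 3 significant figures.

0.0157 rad s⁻¹

Δρ = 1026.41 − 1025.74 = 0.67 kg m⁻³ over Δz = 58.1 − 32 = 26.1 m.
N² = (9.8/1026.075) × (0.67/26.1) = 2.4518 × 10⁻⁴ s⁻².
N = √(2.4518 × 10⁻⁴) = 0.015658 rad s⁻¹ ≈ 0.0157 rad s⁻¹.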